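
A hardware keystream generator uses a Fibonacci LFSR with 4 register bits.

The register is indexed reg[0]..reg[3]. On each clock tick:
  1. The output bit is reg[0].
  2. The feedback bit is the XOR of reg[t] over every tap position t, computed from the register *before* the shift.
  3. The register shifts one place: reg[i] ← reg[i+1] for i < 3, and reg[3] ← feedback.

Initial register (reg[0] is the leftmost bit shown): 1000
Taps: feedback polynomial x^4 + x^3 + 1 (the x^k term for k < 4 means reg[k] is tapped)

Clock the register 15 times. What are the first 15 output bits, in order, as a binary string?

step | reg (before) | out | fb
   0 | 1000 | 1 | 1
   1 | 0001 | 0 | 1
   2 | 0011 | 0 | 1
   3 | 0111 | 0 | 1
   4 | 1111 | 1 | 0
   5 | 1110 | 1 | 1
   6 | 1101 | 1 | 0
   7 | 1010 | 1 | 1
   8 | 0101 | 0 | 1
   9 | 1011 | 1 | 0
  10 | 0110 | 0 | 0
  11 | 1100 | 1 | 1
  12 | 1001 | 1 | 0
  13 | 0010 | 0 | 0
  14 | 0100 | 0 | 0

100011110101100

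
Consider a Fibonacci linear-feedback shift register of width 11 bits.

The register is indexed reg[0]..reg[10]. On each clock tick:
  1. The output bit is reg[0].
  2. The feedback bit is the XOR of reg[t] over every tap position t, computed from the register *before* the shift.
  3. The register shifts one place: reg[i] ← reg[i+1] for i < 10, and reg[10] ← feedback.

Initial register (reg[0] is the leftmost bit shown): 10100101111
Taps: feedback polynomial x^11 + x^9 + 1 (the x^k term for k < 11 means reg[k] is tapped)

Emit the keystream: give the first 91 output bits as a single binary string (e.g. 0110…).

step | reg (before) | out | fb
   0 | 10100101111 | 1 | 0
   1 | 01001011110 | 0 | 1
   2 | 10010111101 | 1 | 1
   3 | 00101111011 | 0 | 1
   4 | 01011110111 | 0 | 1
   5 | 10111101111 | 1 | 0
   6 | 01111011110 | 0 | 1
   7 | 11110111101 | 1 | 1
   8 | 11101111011 | 1 | 0
   9 | 11011110110 | 1 | 0
  10 | 10111101100 | 1 | 1
  11 | 01111011001 | 0 | 0
  12 | 11110110010 | 1 | 0
  13 | 11101100100 | 1 | 1
  14 | 11011001001 | 1 | 1
  15 | 10110010011 | 1 | 0
  16 | 01100100110 | 0 | 1
  17 | 11001001101 | 1 | 1
  18 | 10010011011 | 1 | 0
  19 | 00100110110 | 0 | 1
  20 | 01001101101 | 0 | 0
  21 | 10011011010 | 1 | 0
  22 | 00110110100 | 0 | 0
  23 | 01101101000 | 0 | 0
  24 | 11011010000 | 1 | 1
  25 | 10110100001 | 1 | 1
  26 | 01101000011 | 0 | 1
  27 | 11010000111 | 1 | 0
  28 | 10100001110 | 1 | 0
  29 | 01000011100 | 0 | 0
  30 | 10000111000 | 1 | 1
  31 | 00001110001 | 0 | 0
  32 | 00011100010 | 0 | 1
  33 | 00111000101 | 0 | 0
  34 | 01110001010 | 0 | 1
  35 | 11100010101 | 1 | 1
  36 | 11000101011 | 1 | 0
  37 | 10001010110 | 1 | 0
  38 | 00010101100 | 0 | 0
  39 | 00101011000 | 0 | 0
  40 | 01010110000 | 0 | 0
  41 | 10101100000 | 1 | 1
  42 | 01011000001 | 0 | 0
  43 | 10110000010 | 1 | 0
  44 | 01100000100 | 0 | 0
  45 | 11000001000 | 1 | 1
  46 | 10000010001 | 1 | 1
  47 | 00000100011 | 0 | 1
  48 | 00001000111 | 0 | 1
  49 | 00010001111 | 0 | 1
  50 | 00100011111 | 0 | 1
  51 | 01000111111 | 0 | 1
  52 | 10001111111 | 1 | 0
  53 | 00011111110 | 0 | 1
  54 | 00111111101 | 0 | 0
  55 | 01111111010 | 0 | 1
  56 | 11111110101 | 1 | 1
  57 | 11111101011 | 1 | 0
  58 | 11111010110 | 1 | 0
  59 | 11110101100 | 1 | 1
  60 | 11101011001 | 1 | 1
  61 | 11010110011 | 1 | 0
  62 | 10101100110 | 1 | 0
  63 | 01011001100 | 0 | 0
  64 | 10110011000 | 1 | 1
  65 | 01100110001 | 0 | 0
  66 | 11001100010 | 1 | 0
  67 | 10011000100 | 1 | 1
  68 | 00110001001 | 0 | 0
  69 | 01100010010 | 0 | 1
  70 | 11000100101 | 1 | 1
  71 | 10001001011 | 1 | 0
  72 | 00010010110 | 0 | 1
  73 | 00100101101 | 0 | 0
  74 | 01001011010 | 0 | 1
  75 | 10010110101 | 1 | 1
  76 | 00101101011 | 0 | 1
  77 | 01011010111 | 0 | 1
  78 | 10110101111 | 1 | 0
  79 | 01101011110 | 0 | 1
  80 | 11010111101 | 1 | 1
  81 | 10101111011 | 1 | 0
  82 | 01011110110 | 0 | 1
  83 | 10111101101 | 1 | 1
  84 | 01111011011 | 0 | 1
  85 | 11110110111 | 1 | 0
  86 | 11101101110 | 1 | 0
  87 | 11011011100 | 1 | 1
  88 | 10110111001 | 1 | 1
  89 | 01101110011 | 0 | 1
  90 | 11011100111 | 1 | 0

1010010111101111011001001101101000011100010101100000100011111110101100110001001011010111101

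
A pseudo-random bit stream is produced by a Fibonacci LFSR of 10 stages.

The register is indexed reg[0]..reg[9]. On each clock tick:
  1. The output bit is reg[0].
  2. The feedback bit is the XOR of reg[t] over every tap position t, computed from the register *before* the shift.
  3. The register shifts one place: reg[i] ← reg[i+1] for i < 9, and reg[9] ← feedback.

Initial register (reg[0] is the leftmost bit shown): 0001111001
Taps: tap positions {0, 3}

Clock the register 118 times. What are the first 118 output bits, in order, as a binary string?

0001111001111011011010000000101000010110101010001111101111001001011000001001100100010100011011011100000011110001110111

tick  register→output (feedback)
  0  0001111001→0 (1)
  1  0011110011→0 (1)
  2  0111100111→0 (1)
  3  1111001111→1 (0)
  4  1110011110→1 (1)
  5  1100111101→1 (1)
  6  1001111011→1 (0)
  7  0011110110→0 (1)
  8  0111101101→0 (1)
  9  1111011011→1 (0)
 10  1110110110→1 (1)
 11  1101101101→1 (0)
 12  1011011010→1 (0)
 13  0110110100→0 (0)
 14  1101101000→1 (0)
 15  1011010000→1 (0)
 16  0110100000→0 (0)
 17  1101000000→1 (0)
 18  1010000000→1 (1)
 19  0100000001→0 (0)
 20  1000000010→1 (1)
 21  0000000101→0 (0)
 22  0000001010→0 (0)
 23  0000010100→0 (0)
 24  0000101000→0 (0)
 25  0001010000→0 (1)
 26  0010100001→0 (0)
 27  0101000010→0 (1)
 28  1010000101→1 (1)
 29  0100001011→0 (0)
 30  1000010110→1 (1)
 31  0000101101→0 (0)
 32  0001011010→0 (1)
 33  0010110101→0 (0)
 34  0101101010→0 (1)
 35  1011010101→1 (0)
 36  0110101010→0 (0)
 37  1101010100→1 (0)
 38  1010101000→1 (1)
 39  0101010001→0 (1)
 40  1010100011→1 (1)
 41  0101000111→0 (1)
 42  1010001111→1 (1)
 43  0100011111→0 (0)
 44  1000111110→1 (1)
 45  0001111101→0 (1)
 46  0011111011→0 (1)
 47  0111110111→0 (1)
 48  1111101111→1 (0)
 49  1111011110→1 (0)
 50  1110111100→1 (1)
 51  1101111001→1 (0)
 52  1011110010→1 (0)
 53  0111100100→0 (1)
 54  1111001001→1 (0)
 55  1110010010→1 (1)
 56  1100100101→1 (1)
 57  1001001011→1 (0)
 58  0010010110→0 (0)
 59  0100101100→0 (0)
 60  1001011000→1 (0)
 61  0010110000→0 (0)
 62  0101100000→0 (1)
 63  1011000001→1 (0)
 64  0110000010→0 (0)
 65  1100000100→1 (1)
 66  1000001001→1 (1)
 67  0000010011→0 (0)
 68  0000100110→0 (0)
 69  0001001100→0 (1)
 70  0010011001→0 (0)
 71  0100110010→0 (0)
 72  1001100100→1 (0)
 73  0011001000→0 (1)
 74  0110010001→0 (0)
 75  1100100010→1 (1)
 76  1001000101→1 (0)
 77  0010001010→0 (0)
 78  0100010100→0 (0)
 79  1000101000→1 (1)
 80  0001010001→0 (1)
 81  0010100011→0 (0)
 82  0101000110→0 (1)
 83  1010001101→1 (1)
 84  0100011011→0 (0)
 85  1000110110→1 (1)
 86  0001101101→0 (1)
 87  0011011011→0 (1)
 88  0110110111→0 (0)
 89  1101101110→1 (0)
 90  1011011100→1 (0)
 91  0110111000→0 (0)
 92  1101110000→1 (0)
 93  1011100000→1 (0)
 94  0111000000→0 (1)
 95  1110000001→1 (1)
 96  1100000011→1 (1)
 97  1000000111→1 (1)
 98  0000001111→0 (0)
 99  0000011110→0 (0)
100  0000111100→0 (0)
101  0001111000→0 (1)
102  0011110001→0 (1)
103  0111100011→0 (1)
104  1111000111→1 (0)
105  1110001110→1 (1)
106  1100011101→1 (1)
107  1000111011→1 (1)
108  0001110111→0 (1)
109  0011101111→0 (1)
110  0111011111→0 (1)
111  1110111111→1 (1)
112  1101111111→1 (0)
113  1011111110→1 (0)
114  0111111100→0 (1)
115  1111111001→1 (0)
116  1111110010→1 (0)
117  1111100100→1 (0)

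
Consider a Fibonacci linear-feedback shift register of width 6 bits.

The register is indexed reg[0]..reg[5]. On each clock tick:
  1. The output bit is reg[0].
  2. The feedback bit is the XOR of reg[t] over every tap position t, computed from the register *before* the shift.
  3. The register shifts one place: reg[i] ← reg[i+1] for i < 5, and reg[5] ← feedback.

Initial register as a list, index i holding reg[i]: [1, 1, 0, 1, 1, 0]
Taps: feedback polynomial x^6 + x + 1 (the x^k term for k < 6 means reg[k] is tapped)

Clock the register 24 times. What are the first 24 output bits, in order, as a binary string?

110110011010101111110000

tick  register→output (feedback)
  0  110110→1 (0)
  1  101100→1 (1)
  2  011001→0 (1)
  3  110011→1 (0)
  4  100110→1 (1)
  5  001101→0 (0)
  6  011010→0 (1)
  7  110101→1 (0)
  8  101010→1 (1)
  9  010101→0 (1)
 10  101011→1 (1)
 11  010111→0 (1)
 12  101111→1 (1)
 13  011111→0 (1)
 14  111111→1 (0)
 15  111110→1 (0)
 16  111100→1 (0)
 17  111000→1 (0)
 18  110000→1 (0)
 19  100000→1 (1)
 20  000001→0 (0)
 21  000010→0 (0)
 22  000100→0 (0)
 23  001000→0 (0)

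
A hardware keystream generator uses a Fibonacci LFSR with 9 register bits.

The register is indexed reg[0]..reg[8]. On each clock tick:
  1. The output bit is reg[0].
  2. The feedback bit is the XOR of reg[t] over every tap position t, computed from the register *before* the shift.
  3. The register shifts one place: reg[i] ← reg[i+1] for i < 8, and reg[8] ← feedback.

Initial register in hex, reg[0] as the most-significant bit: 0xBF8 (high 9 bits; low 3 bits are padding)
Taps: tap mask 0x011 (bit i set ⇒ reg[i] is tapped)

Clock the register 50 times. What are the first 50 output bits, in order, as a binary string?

tick  register→output (feedback)
  0  101111111→1 (0)
  1  011111110→0 (1)
  2  111111101→1 (0)
  3  111111010→1 (0)
  4  111110100→1 (0)
  5  111101000→1 (1)
  6  111010001→1 (0)
  7  110100010→1 (1)
  8  101000101→1 (1)
  9  010001011→0 (0)
 10  100010110→1 (0)
 11  000101100→0 (0)
 12  001011000→0 (1)
 13  010110001→0 (1)
 14  101100011→1 (1)
 15  011000111→0 (0)
 16  110001110→1 (1)
 17  100011101→1 (0)
 18  000111010→0 (1)
 19  001110101→0 (1)
 20  011101011→0 (0)
 21  111010110→1 (0)
 22  110101100→1 (1)
 23  101011001→1 (0)
 24  010110010→0 (1)
 25  101100101→1 (1)
 26  011001011→0 (0)
 27  110010110→1 (0)
 28  100101100→1 (1)
 29  001011001→0 (1)
 30  010110011→0 (1)
 31  101100111→1 (1)
 32  011001111→0 (0)
 33  110011110→1 (0)
 34  100111100→1 (0)
 35  001111000→0 (1)
 36  011110001→0 (1)
 37  111100011→1 (1)
 38  111000111→1 (1)
 39  110001111→1 (1)
 40  100011111→1 (0)
 41  000111110→0 (1)
 42  001111101→0 (1)
 43  011111011→0 (1)
 44  111110111→1 (0)
 45  111101110→1 (1)
 46  111011101→1 (0)
 47  110111010→1 (0)
 48  101110100→1 (0)
 49  011101000→0 (0)

10111111101000101100011101011001011001111000111110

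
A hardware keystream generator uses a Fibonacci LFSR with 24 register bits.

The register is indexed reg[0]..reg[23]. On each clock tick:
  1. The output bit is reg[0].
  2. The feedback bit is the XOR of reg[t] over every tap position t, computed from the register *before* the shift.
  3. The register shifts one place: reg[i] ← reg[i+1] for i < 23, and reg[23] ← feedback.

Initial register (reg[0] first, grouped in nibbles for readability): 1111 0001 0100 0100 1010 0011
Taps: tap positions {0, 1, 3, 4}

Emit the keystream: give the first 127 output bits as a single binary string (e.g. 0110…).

k : reg_k → out_k, fb_k
0: 111100010100010010100011 → 1, fb=1
1: 111000101000100101000111 → 1, fb=0
2: 110001010001001010001110 → 1, fb=0
3: 100010100010010100011100 → 1, fb=0
4: 000101000100101000111000 → 0, fb=1
5: 001010001001010001110001 → 0, fb=1
6: 010100010010100011100011 → 0, fb=0
7: 101000100101000111000110 → 1, fb=1
8: 010001001010001110001101 → 0, fb=1
9: 100010010100011100011011 → 1, fb=0
10: 000100101000111000110110 → 0, fb=1
11: 001001010001110001101101 → 0, fb=0
12: 010010100011100011011010 → 0, fb=0
13: 100101000111000110110100 → 1, fb=0
14: 001010001110001101101000 → 0, fb=1
15: 010100011100011011010001 → 0, fb=0
16: 101000111000110110100010 → 1, fb=1
17: 010001110001101101000101 → 0, fb=1
18: 100011100011011010001011 → 1, fb=0
19: 000111000110110100010110 → 0, fb=0
20: 001110001101101000101100 → 0, fb=0
21: 011100011011010001011000 → 0, fb=0
22: 111000110110100010110000 → 1, fb=0
23: 110001101101000101100000 → 1, fb=0
24: 100011011010001011000000 → 1, fb=0
25: 000110110100010110000000 → 0, fb=0
26: 001101101000101100000000 → 0, fb=1
27: 011011010001011000000001 → 0, fb=0
28: 110110100010110000000010 → 1, fb=0
29: 101101000101100000000100 → 1, fb=0
30: 011010001011000000001000 → 0, fb=0
31: 110100010110000000010000 → 1, fb=1
32: 101000101100000000100001 → 1, fb=1
33: 010001011000000001000011 → 0, fb=1
34: 100010110000000010000111 → 1, fb=0
35: 000101100000000100001110 → 0, fb=1
36: 001011000000001000011101 → 0, fb=1
37: 010110000000010000111011 → 0, fb=1
38: 101100000000100001110111 → 1, fb=0
39: 011000000001000011101110 → 0, fb=1
40: 110000000010000111011101 → 1, fb=0
41: 100000000100001110111010 → 1, fb=1
42: 000000001000011101110101 → 0, fb=0
43: 000000010000111011101010 → 0, fb=0
44: 000000100001110111010100 → 0, fb=0
45: 000001000011101110101000 → 0, fb=0
46: 000010000111011101010000 → 0, fb=1
47: 000100001110111010100001 → 0, fb=1
48: 001000011101110101000011 → 0, fb=0
49: 010000111011101010000110 → 0, fb=1
50: 100001110111010100001101 → 1, fb=1
51: 000011101110101000011011 → 0, fb=1
52: 000111011101010000110111 → 0, fb=0
53: 001110111010100001101110 → 0, fb=0
54: 011101110101000011011100 → 0, fb=0
55: 111011101010000110111000 → 1, fb=1
56: 110111010100001101110001 → 1, fb=0
57: 101110101000011011100010 → 1, fb=1
58: 011101010000110111000101 → 0, fb=0
59: 111010100001101110001010 → 1, fb=1
60: 110101000011011100010101 → 1, fb=1
61: 101010000110111000101011 → 1, fb=0
62: 010100001101110001010110 → 0, fb=0
63: 101000011011100010101100 → 1, fb=1
64: 010000110111000101011001 → 0, fb=1
65: 100001101110001010110011 → 1, fb=1
66: 000011011100010101100111 → 0, fb=1
67: 000110111000101011001111 → 0, fb=0
68: 001101110001010110011110 → 0, fb=1
69: 011011100010101100111101 → 0, fb=0
70: 110111000101011001111010 → 1, fb=0
71: 101110001010110011110100 → 1, fb=1
72: 011100010101100111101001 → 0, fb=0
73: 111000101011001111010010 → 1, fb=0
74: 110001010110011110100100 → 1, fb=0
75: 100010101100111101001000 → 1, fb=0
76: 000101011001111010010000 → 0, fb=1
77: 001010110011110100100001 → 0, fb=1
78: 010101100111101001000011 → 0, fb=0
79: 101011001111010010000110 → 1, fb=0
80: 010110011110100100001100 → 0, fb=1
81: 101100111101001000011001 → 1, fb=0
82: 011001111010010000110010 → 0, fb=1
83: 110011110100100001100101 → 1, fb=1
84: 100111101001000011001011 → 1, fb=1
85: 001111010010000110010111 → 0, fb=0
86: 011110100100001100101110 → 0, fb=1
87: 111101001000011001011101 → 1, fb=1
88: 111010010000110010111011 → 1, fb=1
89: 110100100001100101110111 → 1, fb=1
90: 101001000011001011101111 → 1, fb=1
91: 010010000110010111011111 → 0, fb=0
92: 100100001100101110111110 → 1, fb=0
93: 001000011001011101111100 → 0, fb=0
94: 010000110010111011111000 → 0, fb=1
95: 100001100101110111110001 → 1, fb=1
96: 000011001011101111100011 → 0, fb=1
97: 000110010111011111000111 → 0, fb=0
98: 001100101110111110001110 → 0, fb=1
99: 011001011101111100011101 → 0, fb=1
100: 110010111011111000111011 → 1, fb=1
101: 100101110111110001110111 → 1, fb=0
102: 001011101111100011101110 → 0, fb=1
103: 010111011111000111011101 → 0, fb=1
104: 101110111110001110111011 → 1, fb=1
105: 011101111100011101110111 → 0, fb=0
106: 111011111000111011101110 → 1, fb=1
107: 110111110001110111011101 → 1, fb=0
108: 101111100011101110111010 → 1, fb=1
109: 011111000111011101110101 → 0, fb=1
110: 111110001110111011101011 → 1, fb=0
111: 111100011101110111010110 → 1, fb=1
112: 111000111011101110101101 → 1, fb=0
113: 110001110111011101011010 → 1, fb=0
114: 100011101110111010110100 → 1, fb=0
115: 000111011101110101101000 → 0, fb=0
116: 001110111011101011010000 → 0, fb=0
117: 011101110111010110100000 → 0, fb=0
118: 111011101110101101000000 → 1, fb=1
119: 110111011101011010000001 → 1, fb=0
120: 101110111010110100000010 → 1, fb=1
121: 011101110101101000000101 → 0, fb=0
122: 111011101011010000001010 → 1, fb=1
123: 110111010110100000010101 → 1, fb=0
124: 101110101101000000101010 → 1, fb=1
125: 011101011010000001010101 → 0, fb=0
126: 111010110100000010101010 → 1, fb=1

1111000101000100101000111000110110100010110000000010000111011101010000110111000101011001111010010000110010111011111000111011101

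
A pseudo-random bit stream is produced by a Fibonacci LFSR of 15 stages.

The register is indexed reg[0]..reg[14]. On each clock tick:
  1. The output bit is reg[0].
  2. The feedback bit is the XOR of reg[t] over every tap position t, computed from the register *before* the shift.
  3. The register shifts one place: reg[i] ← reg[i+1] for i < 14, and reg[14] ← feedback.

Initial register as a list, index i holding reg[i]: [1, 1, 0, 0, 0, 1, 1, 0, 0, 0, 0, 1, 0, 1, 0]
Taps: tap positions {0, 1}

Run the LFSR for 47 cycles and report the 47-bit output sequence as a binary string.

11000110000101001001010001111011011110010001101

step | reg (before) | out | fb
   0 | 110001100001010 | 1 | 0
   1 | 100011000010100 | 1 | 1
   2 | 000110000101001 | 0 | 0
   3 | 001100001010010 | 0 | 0
   4 | 011000010100100 | 0 | 1
   5 | 110000101001001 | 1 | 0
   6 | 100001010010010 | 1 | 1
   7 | 000010100100101 | 0 | 0
   8 | 000101001001010 | 0 | 0
   9 | 001010010010100 | 0 | 0
  10 | 010100100101000 | 0 | 1
  11 | 101001001010001 | 1 | 1
  12 | 010010010100011 | 0 | 1
  13 | 100100101000111 | 1 | 1
  14 | 001001010001111 | 0 | 0
  15 | 010010100011110 | 0 | 1
  16 | 100101000111101 | 1 | 1
  17 | 001010001111011 | 0 | 0
  18 | 010100011110110 | 0 | 1
  19 | 101000111101101 | 1 | 1
  20 | 010001111011011 | 0 | 1
  21 | 100011110110111 | 1 | 1
  22 | 000111101101111 | 0 | 0
  23 | 001111011011110 | 0 | 0
  24 | 011110110111100 | 0 | 1
  25 | 111101101111001 | 1 | 0
  26 | 111011011110010 | 1 | 0
  27 | 110110111100100 | 1 | 0
  28 | 101101111001000 | 1 | 1
  29 | 011011110010001 | 0 | 1
  30 | 110111100100011 | 1 | 0
  31 | 101111001000110 | 1 | 1
  32 | 011110010001101 | 0 | 1
  33 | 111100100011011 | 1 | 0
  34 | 111001000110110 | 1 | 0
  35 | 110010001101100 | 1 | 0
  36 | 100100011011000 | 1 | 1
  37 | 001000110110001 | 0 | 0
  38 | 010001101100010 | 0 | 1
  39 | 100011011000101 | 1 | 1
  40 | 000110110001011 | 0 | 0
  41 | 001101100010110 | 0 | 0
  42 | 011011000101100 | 0 | 1
  43 | 110110001011001 | 1 | 0
  44 | 101100010110010 | 1 | 1
  45 | 011000101100101 | 0 | 1
  46 | 110001011001011 | 1 | 0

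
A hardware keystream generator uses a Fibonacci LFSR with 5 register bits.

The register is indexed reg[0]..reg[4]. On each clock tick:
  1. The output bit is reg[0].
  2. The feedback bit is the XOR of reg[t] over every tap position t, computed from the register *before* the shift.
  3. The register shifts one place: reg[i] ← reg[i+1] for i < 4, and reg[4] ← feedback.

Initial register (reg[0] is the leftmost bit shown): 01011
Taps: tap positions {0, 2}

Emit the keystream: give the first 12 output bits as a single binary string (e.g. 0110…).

step | reg (before) | out | fb
   0 | 01011 | 0 | 0
   1 | 10110 | 1 | 0
   2 | 01100 | 0 | 1
   3 | 11001 | 1 | 1
   4 | 10011 | 1 | 1
   5 | 00111 | 0 | 1
   6 | 01111 | 0 | 1
   7 | 11111 | 1 | 0
   8 | 11110 | 1 | 0
   9 | 11100 | 1 | 0
  10 | 11000 | 1 | 1
  11 | 10001 | 1 | 1

010110011111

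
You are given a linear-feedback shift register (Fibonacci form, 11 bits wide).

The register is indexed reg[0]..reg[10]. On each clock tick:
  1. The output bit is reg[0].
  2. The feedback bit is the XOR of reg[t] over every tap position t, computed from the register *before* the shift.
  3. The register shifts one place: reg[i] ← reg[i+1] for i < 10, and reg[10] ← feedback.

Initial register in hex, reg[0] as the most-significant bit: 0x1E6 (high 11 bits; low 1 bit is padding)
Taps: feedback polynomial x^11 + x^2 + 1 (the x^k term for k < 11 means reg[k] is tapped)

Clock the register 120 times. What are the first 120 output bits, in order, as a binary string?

000111100110110011111011111000101000110100010111001010010111000110010110111110011010001111100101100011100111011011110101

tick  register→output (feedback)
  0  00011110011→0 (0)
  1  00111100110→0 (1)
  2  01111001101→0 (1)
  3  11110011011→1 (0)
  4  11100110110→1 (0)
  5  11001101100→1 (1)
  6  10011011001→1 (1)
  7  00110110011→0 (1)
  8  01101100111→0 (1)
  9  11011001111→1 (1)
 10  10110011111→1 (0)
 11  01100111110→0 (1)
 12  11001111101→1 (1)
 13  10011111011→1 (1)
 14  00111110111→0 (1)
 15  01111101111→0 (1)
 16  11111011111→1 (0)
 17  11110111110→1 (0)
 18  11101111100→1 (0)
 19  11011111000→1 (1)
 20  10111110001→1 (0)
 21  01111100010→0 (1)
 22  11111000101→1 (0)
 23  11110001010→1 (0)
 24  11100010100→1 (0)
 25  11000101000→1 (1)
 26  10001010001→1 (1)
 27  00010100011→0 (0)
 28  00101000110→0 (1)
 29  01010001101→0 (0)
 30  10100011010→1 (0)
 31  01000110100→0 (0)
 32  10001101000→1 (1)
 33  00011010001→0 (0)
 34  00110100010→0 (1)
 35  01101000101→0 (1)
 36  11010001011→1 (1)
 37  10100010111→1 (0)
 38  01000101110→0 (0)
 39  10001011100→1 (1)
 40  00010111001→0 (0)
 41  00101110010→0 (1)
 42  01011100101→0 (0)
 43  10111001010→1 (0)
 44  01110010100→0 (1)
 45  11100101001→1 (0)
 46  11001010010→1 (1)
 47  10010100101→1 (1)
 48  00101001011→0 (1)
 49  01010010111→0 (0)
 50  10100101110→1 (0)
 51  01001011100→0 (0)
 52  10010111000→1 (1)
 53  00101110001→0 (1)
 54  01011100011→0 (0)
 55  10111000110→1 (0)
 56  01110001100→0 (1)
 57  11100011001→1 (0)
 58  11000110010→1 (1)
 59  10001100101→1 (1)
 60  00011001011→0 (0)
 61  00110010110→0 (1)
 62  01100101101→0 (1)
 63  11001011011→1 (1)
 64  10010110111→1 (1)
 65  00101101111→0 (1)
 66  01011011111→0 (0)
 67  10110111110→1 (0)
 68  01101111100→0 (1)
 69  11011111001→1 (1)
 70  10111110011→1 (0)
 71  01111100110→0 (1)
 72  11111001101→1 (0)
 73  11110011010→1 (0)
 74  11100110100→1 (0)
 75  11001101000→1 (1)
 76  10011010001→1 (1)
 77  00110100011→0 (1)
 78  01101000111→0 (1)
 79  11010001111→1 (1)
 80  10100011111→1 (0)
 81  01000111110→0 (0)
 82  10001111100→1 (1)
 83  00011111001→0 (0)
 84  00111110010→0 (1)
 85  01111100101→0 (1)
 86  11111001011→1 (0)
 87  11110010110→1 (0)
 88  11100101100→1 (0)
 89  11001011000→1 (1)
 90  10010110001→1 (1)
 91  00101100011→0 (1)
 92  01011000111→0 (0)
 93  10110001110→1 (0)
 94  01100011100→0 (1)
 95  11000111001→1 (1)
 96  10001110011→1 (1)
 97  00011100111→0 (0)
 98  00111001110→0 (1)
 99  01110011101→0 (1)
100  11100111011→1 (0)
101  11001110110→1 (1)
102  10011101101→1 (1)
103  00111011011→0 (1)
104  01110110111→0 (1)
105  11101101111→1 (0)
106  11011011110→1 (1)
107  10110111101→1 (0)
108  01101111010→0 (1)
109  11011110101→1 (1)
110  10111101011→1 (0)
111  01111010110→0 (1)
112  11110101101→1 (0)
113  11101011010→1 (0)
114  11010110100→1 (1)
115  10101101001→1 (0)
116  01011010010→0 (0)
117  10110100100→1 (0)
118  01101001000→0 (1)
119  11010010001→1 (1)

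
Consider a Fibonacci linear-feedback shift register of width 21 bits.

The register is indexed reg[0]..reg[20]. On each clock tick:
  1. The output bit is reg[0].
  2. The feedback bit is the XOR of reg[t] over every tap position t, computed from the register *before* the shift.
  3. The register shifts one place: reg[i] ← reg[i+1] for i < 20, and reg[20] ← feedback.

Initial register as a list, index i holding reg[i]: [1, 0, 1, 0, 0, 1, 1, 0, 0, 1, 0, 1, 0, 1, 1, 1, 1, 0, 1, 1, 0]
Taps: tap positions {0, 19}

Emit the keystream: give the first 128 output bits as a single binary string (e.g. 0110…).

k : reg_k → out_k, fb_k
0: 101001100101011110110 → 1, fb=0
1: 010011001010111101100 → 0, fb=0
2: 100110010101111011000 → 1, fb=1
3: 001100101011110110001 → 0, fb=0
4: 011001010111101100010 → 0, fb=1
5: 110010101111011000101 → 1, fb=1
6: 100101011110110001011 → 1, fb=0
7: 001010111101100010110 → 0, fb=1
8: 010101111011000101101 → 0, fb=0
9: 101011110110001011010 → 1, fb=0
10: 010111101100010110100 → 0, fb=0
11: 101111011000101101000 → 1, fb=1
12: 011110110001011010001 → 0, fb=0
13: 111101100010110100010 → 1, fb=0
14: 111011000101101000100 → 1, fb=1
15: 110110001011010001001 → 1, fb=1
16: 101100010110100010011 → 1, fb=0
17: 011000101101000100110 → 0, fb=1
18: 110001011010001001101 → 1, fb=1
19: 100010110100010011011 → 1, fb=0
20: 000101101000100110110 → 0, fb=1
21: 001011010001001101101 → 0, fb=0
22: 010110100010011011010 → 0, fb=1
23: 101101000100110110101 → 1, fb=1
24: 011010001001101101011 → 0, fb=1
25: 110100010011011010111 → 1, fb=0
26: 101000100110110101110 → 1, fb=0
27: 010001001101101011100 → 0, fb=0
28: 100010011011010111000 → 1, fb=1
29: 000100110110101110001 → 0, fb=0
30: 001001101101011100010 → 0, fb=1
31: 010011011010111000101 → 0, fb=0
32: 100110110101110001010 → 1, fb=0
33: 001101101011100010100 → 0, fb=0
34: 011011010111000101000 → 0, fb=0
35: 110110101110001010000 → 1, fb=1
36: 101101011100010100001 → 1, fb=1
37: 011010111000101000011 → 0, fb=1
38: 110101110001010000111 → 1, fb=0
39: 101011100010100001110 → 1, fb=0
40: 010111000101000011100 → 0, fb=0
41: 101110001010000111000 → 1, fb=1
42: 011100010100001110001 → 0, fb=0
43: 111000101000011100010 → 1, fb=0
44: 110001010000111000100 → 1, fb=1
45: 100010100001110001001 → 1, fb=1
46: 000101000011100010011 → 0, fb=1
47: 001010000111000100111 → 0, fb=1
48: 010100001110001001111 → 0, fb=1
49: 101000011100010011111 → 1, fb=0
50: 010000111000100111110 → 0, fb=1
51: 100001110001001111101 → 1, fb=1
52: 000011100010011111011 → 0, fb=1
53: 000111000100111110111 → 0, fb=1
54: 001110001001111101111 → 0, fb=1
55: 011100010011111011111 → 0, fb=1
56: 111000100111110111111 → 1, fb=0
57: 110001001111101111110 → 1, fb=0
58: 100010011111011111100 → 1, fb=1
59: 000100111110111111001 → 0, fb=0
60: 001001111101111110010 → 0, fb=1
61: 010011111011111100101 → 0, fb=0
62: 100111110111111001010 → 1, fb=0
63: 001111101111110010100 → 0, fb=0
64: 011111011111100101000 → 0, fb=0
65: 111110111111001010000 → 1, fb=1
66: 111101111110010100001 → 1, fb=1
67: 111011111100101000011 → 1, fb=0
68: 110111111001010000110 → 1, fb=0
69: 101111110010100001100 → 1, fb=1
70: 011111100101000011001 → 0, fb=0
71: 111111001010000110010 → 1, fb=0
72: 111110010100001100100 → 1, fb=1
73: 111100101000011001001 → 1, fb=1
74: 111001010000110010011 → 1, fb=0
75: 110010100001100100110 → 1, fb=0
76: 100101000011001001100 → 1, fb=1
77: 001010000110010011001 → 0, fb=0
78: 010100001100100110010 → 0, fb=1
79: 101000011001001100101 → 1, fb=1
80: 010000110010011001011 → 0, fb=1
81: 100001100100110010111 → 1, fb=0
82: 000011001001100101110 → 0, fb=1
83: 000110010011001011101 → 0, fb=0
84: 001100100110010111010 → 0, fb=1
85: 011001001100101110101 → 0, fb=0
86: 110010011001011101010 → 1, fb=0
87: 100100110010111010100 → 1, fb=1
88: 001001100101110101001 → 0, fb=0
89: 010011001011101010010 → 0, fb=1
90: 100110010111010100101 → 1, fb=1
91: 001100101110101001011 → 0, fb=1
92: 011001011101010010111 → 0, fb=1
93: 110010111010100101111 → 1, fb=0
94: 100101110101001011110 → 1, fb=0
95: 001011101010010111100 → 0, fb=0
96: 010111010100101111000 → 0, fb=0
97: 101110101001011110000 → 1, fb=1
98: 011101010010111100001 → 0, fb=0
99: 111010100101111000010 → 1, fb=0
100: 110101001011110000100 → 1, fb=1
101: 101010010111100001001 → 1, fb=1
102: 010100101111000010011 → 0, fb=1
103: 101001011110000100111 → 1, fb=0
104: 010010111100001001110 → 0, fb=1
105: 100101111000010011101 → 1, fb=1
106: 001011110000100111011 → 0, fb=1
107: 010111100001001110111 → 0, fb=1
108: 101111000010011101111 → 1, fb=0
109: 011110000100111011110 → 0, fb=1
110: 111100001001110111101 → 1, fb=1
111: 111000010011101111011 → 1, fb=0
112: 110000100111011110110 → 1, fb=0
113: 100001001110111101100 → 1, fb=1
114: 000010011101111011001 → 0, fb=0
115: 000100111011110110010 → 0, fb=1
116: 001001110111101100101 → 0, fb=0
117: 010011101111011001010 → 0, fb=1
118: 100111011110110010101 → 1, fb=1
119: 001110111101100101011 → 0, fb=1
120: 011101111011001010111 → 0, fb=1
121: 111011110110010101111 → 1, fb=0
122: 110111101100101011110 → 1, fb=0
123: 101111011001010111100 → 1, fb=1
124: 011110110010101111001 → 0, fb=0
125: 111101100101011110010 → 1, fb=0
126: 111011001010111100100 → 1, fb=1
127: 110110010101111001001 → 1, fb=1

10100110010101111011000101101000100110110101110001010000111000100111110111111001010000110010011001011101010010111100001001110111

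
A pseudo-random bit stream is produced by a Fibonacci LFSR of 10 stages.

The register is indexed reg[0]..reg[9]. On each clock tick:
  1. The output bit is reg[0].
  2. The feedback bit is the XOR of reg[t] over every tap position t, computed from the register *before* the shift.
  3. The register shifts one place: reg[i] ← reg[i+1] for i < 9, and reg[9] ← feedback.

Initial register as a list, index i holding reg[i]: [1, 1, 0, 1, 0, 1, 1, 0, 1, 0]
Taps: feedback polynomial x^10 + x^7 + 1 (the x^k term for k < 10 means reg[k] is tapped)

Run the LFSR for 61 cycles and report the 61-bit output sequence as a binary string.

step | reg (before) | out | fb
   0 | 1101011010 | 1 | 1
   1 | 1010110101 | 1 | 0
   2 | 0101101010 | 0 | 0
   3 | 1011010100 | 1 | 0
   4 | 0110101000 | 0 | 0
   5 | 1101010000 | 1 | 1
   6 | 1010100001 | 1 | 1
   7 | 0101000011 | 0 | 0
   8 | 1010000110 | 1 | 0
   9 | 0100001100 | 0 | 1
  10 | 1000011001 | 1 | 1
  11 | 0000110011 | 0 | 0
  12 | 0001100110 | 0 | 1
  13 | 0011001101 | 0 | 1
  14 | 0110011011 | 0 | 0
  15 | 1100110110 | 1 | 0
  16 | 1001101100 | 1 | 0
  17 | 0011011000 | 0 | 0
  18 | 0110110000 | 0 | 0
  19 | 1101100000 | 1 | 1
  20 | 1011000001 | 1 | 1
  21 | 0110000011 | 0 | 0
  22 | 1100000110 | 1 | 0
  23 | 1000001100 | 1 | 0
  24 | 0000011000 | 0 | 0
  25 | 0000110000 | 0 | 0
  26 | 0001100000 | 0 | 0
  27 | 0011000000 | 0 | 0
  28 | 0110000000 | 0 | 0
  29 | 1100000000 | 1 | 1
  30 | 1000000001 | 1 | 1
  31 | 0000000011 | 0 | 0
  32 | 0000000110 | 0 | 1
  33 | 0000001101 | 0 | 1
  34 | 0000011011 | 0 | 0
  35 | 0000110110 | 0 | 1
  36 | 0001101101 | 0 | 1
  37 | 0011011011 | 0 | 0
  38 | 0110110110 | 0 | 1
  39 | 1101101101 | 1 | 0
  40 | 1011011010 | 1 | 1
  41 | 0110110101 | 0 | 1
  42 | 1101101011 | 1 | 1
  43 | 1011010111 | 1 | 0
  44 | 0110101110 | 0 | 1
  45 | 1101011101 | 1 | 0
  46 | 1010111010 | 1 | 1
  47 | 0101110101 | 0 | 1
  48 | 1011101011 | 1 | 1
  49 | 0111010111 | 0 | 1
  50 | 1110101111 | 1 | 0
  51 | 1101011110 | 1 | 0
  52 | 1010111100 | 1 | 0
  53 | 0101111000 | 0 | 0
  54 | 1011110000 | 1 | 1
  55 | 0111100001 | 0 | 0
  56 | 1111000010 | 1 | 1
  57 | 1110000101 | 1 | 0
  58 | 1100001010 | 1 | 1
  59 | 1000010101 | 1 | 0
  60 | 0000101010 | 0 | 0

1101011010100001100110110000011000000001101101101011101011110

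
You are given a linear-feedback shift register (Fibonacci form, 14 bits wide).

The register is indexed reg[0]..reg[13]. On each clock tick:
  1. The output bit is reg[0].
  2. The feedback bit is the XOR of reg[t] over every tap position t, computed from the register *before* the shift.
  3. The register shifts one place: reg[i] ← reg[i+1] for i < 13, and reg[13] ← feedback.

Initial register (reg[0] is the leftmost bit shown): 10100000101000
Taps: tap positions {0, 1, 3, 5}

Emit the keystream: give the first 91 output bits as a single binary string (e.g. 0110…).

1010000010100011110000100000100001011101010001101001010010110110001110101011001100110000101

k : reg_k → out_k, fb_k
0: 10100000101000 → 1, fb=1
1: 01000001010001 → 0, fb=1
2: 10000010100011 → 1, fb=1
3: 00000101000111 → 0, fb=1
4: 00001010001111 → 0, fb=0
5: 00010100011110 → 0, fb=0
6: 00101000111100 → 0, fb=0
7: 01010001111000 → 0, fb=0
8: 10100011110000 → 1, fb=1
9: 01000111100001 → 0, fb=0
10: 10001111000010 → 1, fb=0
11: 00011110000100 → 0, fb=0
12: 00111100001000 → 0, fb=0
13: 01111000010000 → 0, fb=0
14: 11110000100000 → 1, fb=1
15: 11100001000001 → 1, fb=0
16: 11000010000010 → 1, fb=0
17: 10000100000100 → 1, fb=0
18: 00001000001000 → 0, fb=0
19: 00010000010000 → 0, fb=1
20: 00100000100001 → 0, fb=0
21: 01000001000010 → 0, fb=1
22: 10000010000101 → 1, fb=1
23: 00000100001011 → 0, fb=1
24: 00001000010111 → 0, fb=0
25: 00010000101110 → 0, fb=1
26: 00100001011101 → 0, fb=0
27: 01000010111010 → 0, fb=1
28: 10000101110101 → 1, fb=0
29: 00001011101010 → 0, fb=0
30: 00010111010100 → 0, fb=0
31: 00101110101000 → 0, fb=1
32: 01011101010001 → 0, fb=1
33: 10111010100011 → 1, fb=0
34: 01110101000110 → 0, fb=1
35: 11101010001101 → 1, fb=0
36: 11010100011010 → 1, fb=0
37: 10101000110100 → 1, fb=1
38: 01010001101001 → 0, fb=0
39: 10100011010010 → 1, fb=1
40: 01000110100101 → 0, fb=0
41: 10001101001010 → 1, fb=0
42: 00011010010100 → 0, fb=1
43: 00110100101001 → 0, fb=0
44: 01101001010010 → 0, fb=1
45: 11010010100101 → 1, fb=1
46: 10100101001011 → 1, fb=0
47: 01001010010110 → 0, fb=1
48: 10010100101101 → 1, fb=1
49: 00101001011011 → 0, fb=0
50: 01010010110110 → 0, fb=0
51: 10100101101100 → 1, fb=0
52: 01001011011000 → 0, fb=1
53: 10010110110001 → 1, fb=1
54: 00101101100011 → 0, fb=1
55: 01011011000111 → 0, fb=0
56: 10110110001110 → 1, fb=1
57: 01101100011101 → 0, fb=0
58: 11011000111010 → 1, fb=1
59: 10110001110101 → 1, fb=0
60: 01100011101010 → 0, fb=1
61: 11000111010101 → 1, fb=1
62: 10001110101011 → 1, fb=0
63: 00011101010110 → 0, fb=0
64: 00111010101100 → 0, fb=1
65: 01110101011001 → 0, fb=1
66: 11101010110011 → 1, fb=0
67: 11010101100110 → 1, fb=0
68: 10101011001100 → 1, fb=1
69: 01010110011001 → 0, fb=1
70: 10101100110011 → 1, fb=0
71: 01011001100110 → 0, fb=0
72: 10110011001100 → 1, fb=0
73: 01100110011000 → 0, fb=0
74: 11001100110000 → 1, fb=1
75: 10011001100001 → 1, fb=0
76: 00110011000010 → 0, fb=1
77: 01100110000101 → 0, fb=0
78: 11001100001010 → 1, fb=1
79: 10011000010101 → 1, fb=0
80: 00110000101010 → 0, fb=1
81: 01100001010101 → 0, fb=1
82: 11000010101011 → 1, fb=0
83: 10000101010110 → 1, fb=0
84: 00001010101100 → 0, fb=0
85: 00010101011000 → 0, fb=0
86: 00101010110000 → 0, fb=0
87: 01010101100000 → 0, fb=1
88: 10101011000001 → 1, fb=1
89: 01010110000011 → 0, fb=1
90: 10101100000111 → 1, fb=0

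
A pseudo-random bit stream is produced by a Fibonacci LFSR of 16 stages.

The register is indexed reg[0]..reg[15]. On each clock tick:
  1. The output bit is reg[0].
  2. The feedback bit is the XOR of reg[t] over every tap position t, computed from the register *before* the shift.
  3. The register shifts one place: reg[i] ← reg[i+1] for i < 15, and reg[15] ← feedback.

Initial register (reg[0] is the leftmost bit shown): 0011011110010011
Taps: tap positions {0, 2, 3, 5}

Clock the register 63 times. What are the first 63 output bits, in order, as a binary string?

tick  register→output (feedback)
  0  0011011110010011→0 (1)
  1  0110111100100111→0 (0)
  2  1101111001001110→1 (1)
  3  1011110010011101→1 (0)
  4  0111100100111010→0 (0)
  5  1111001001110100→1 (1)
  6  1110010011101001→1 (1)
  7  1100100111010011→1 (1)
  8  1001001110100111→1 (0)
  9  0010011101001110→0 (0)
 10  0100111010011100→0 (1)
 11  1001110100111001→1 (1)
 12  0011101001110011→0 (0)
 13  0111010011100110→0 (1)
 14  1110100111001101→1 (0)
 15  1101001110011010→1 (0)
 16  1010011100110100→1 (1)
 17  0100111001101001→0 (1)
 18  1001110011010011→1 (1)
 19  0011100110100111→0 (0)
 20  0111001101001110→0 (0)
 21  1110011010011100→1 (1)
 22  1100110100111001→1 (0)
 23  1001101001110010→1 (0)
 24  0011010011100100→0 (1)
 25  0110100111001001→0 (1)
 26  1101001110010011→1 (0)
 27  1010011100100110→1 (1)
 28  0100111001001101→0 (1)
 29  1001110010011011→1 (1)
 30  0011100100110111→0 (0)
 31  0111001001101110→0 (0)
 32  1110010011011100→1 (1)
 33  1100100110111001→1 (1)
 34  1001001101110011→1 (0)
 35  0010011011100110→0 (0)
 36  0100110111001100→0 (1)
 37  1001101110011001→1 (0)
 38  0011011100110010→0 (1)
 39  0110111001100101→0 (0)
 40  1101110011001010→1 (1)
 41  1011100110010101→1 (1)
 42  0111001100101011→0 (0)
 43  1110011001010110→1 (1)
 44  1100110010101101→1 (0)
 45  1001100101011010→1 (0)
 46  0011001010110100→0 (0)
 47  0110010101101000→0 (0)
 48  1100101011010000→1 (1)
 49  1001010110100001→1 (1)
 50  0010101101000011→0 (1)
 51  0101011010000111→0 (0)
 52  1010110100001110→1 (1)
 53  0101101000011101→0 (1)
 54  1011010000111011→1 (0)
 55  0110100001110110→0 (1)
 56  1101000011101101→1 (0)
 57  1010000111011010→1 (0)
 58  0100001110110100→0 (0)
 59  1000011101101000→1 (0)
 60  0000111011010000→0 (1)
 61  0001110110100001→0 (0)
 62  0011101101000010→0 (0)

001101111001001110100111001101001110010011011100110010101101000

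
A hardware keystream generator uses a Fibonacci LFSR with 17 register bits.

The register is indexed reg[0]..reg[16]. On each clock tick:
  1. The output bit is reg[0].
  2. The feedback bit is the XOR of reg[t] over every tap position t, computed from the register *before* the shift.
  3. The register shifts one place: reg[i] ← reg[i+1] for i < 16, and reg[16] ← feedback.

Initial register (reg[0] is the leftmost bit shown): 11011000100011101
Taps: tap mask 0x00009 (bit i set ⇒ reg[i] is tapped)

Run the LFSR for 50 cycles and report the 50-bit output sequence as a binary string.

tick  register→output (feedback)
  0  11011000100011101→1 (0)
  1  10110001000111010→1 (0)
  2  01100010001110100→0 (0)
  3  11000100011101000→1 (1)
  4  10001000111010001→1 (1)
  5  00010001110100011→0 (1)
  6  00100011101000111→0 (0)
  7  01000111010001110→0 (0)
  8  10001110100011100→1 (1)
  9  00011101000111001→0 (1)
 10  00111010001110011→0 (1)
 11  01110100011100111→0 (1)
 12  11101000111001111→1 (1)
 13  11010001110011111→1 (0)
 14  10100011100111110→1 (1)
 15  01000111001111101→0 (0)
 16  10001110011111010→1 (1)
 17  00011100111110101→0 (1)
 18  00111001111101011→0 (1)
 19  01110011111010111→0 (1)
 20  11100111110101111→1 (1)
 21  11001111101011111→1 (1)
 22  10011111010111111→1 (0)
 23  00111110101111110→0 (1)
 24  01111101011111101→0 (1)
 25  11111010111111011→1 (0)
 26  11110101111110110→1 (0)
 27  11101011111101100→1 (1)
 28  11010111111011001→1 (0)
 29  10101111110110010→1 (1)
 30  01011111101100101→0 (1)
 31  10111111011001011→1 (0)
 32  01111110110010110→0 (1)
 33  11111101100101101→1 (0)
 34  11111011001011010→1 (0)
 35  11110110010110100→1 (0)
 36  11101100101101000→1 (1)
 37  11011001011010001→1 (0)
 38  10110010110100010→1 (0)
 39  01100101101000100→0 (0)
 40  11001011010001000→1 (1)
 41  10010110100010001→1 (0)
 42  00101101000100010→0 (0)
 43  01011010001000100→0 (1)
 44  10110100010001001→1 (0)
 45  01101000100010010→0 (0)
 46  11010001000100100→1 (0)
 47  10100010001001000→1 (1)
 48  01000100010010001→0 (0)
 49  10001000100100010→1 (1)

11011000100011101000111001111101011111101100101101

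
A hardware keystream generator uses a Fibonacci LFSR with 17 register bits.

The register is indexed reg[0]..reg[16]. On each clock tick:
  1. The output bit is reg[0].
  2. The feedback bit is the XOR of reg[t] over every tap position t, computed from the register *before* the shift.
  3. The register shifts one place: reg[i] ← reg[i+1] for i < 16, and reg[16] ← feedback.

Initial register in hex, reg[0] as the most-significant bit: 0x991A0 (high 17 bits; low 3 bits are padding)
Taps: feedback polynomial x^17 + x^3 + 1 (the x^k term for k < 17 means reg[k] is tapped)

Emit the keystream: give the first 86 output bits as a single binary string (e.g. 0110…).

tick  register→output (feedback)
  0  10011001000110100→1 (0)
  1  00110010001101000→0 (1)
  2  01100100011010001→0 (0)
  3  11001000110100010→1 (1)
  4  10010001101000101→1 (0)
  5  00100011010001010→0 (0)
  6  01000110100010100→0 (0)
  7  10001101000101000→1 (1)
  8  00011010001010001→0 (1)
  9  00110100010100011→0 (1)
 10  01101000101000111→0 (0)
 11  11010001010001110→1 (0)
 12  10100010100011100→1 (1)
 13  01000101000111001→0 (0)
 14  10001010001110010→1 (1)
 15  00010100011100101→0 (1)
 16  00101000111001011→0 (0)
 17  01010001110010110→0 (1)
 18  10100011100101101→1 (1)
 19  01000111001011011→0 (0)
 20  10001110010110110→1 (1)
 21  00011100101101101→0 (1)
 22  00111001011011011→0 (1)
 23  01110010110110111→0 (1)
 24  11100101101101111→1 (1)
 25  11001011011011111→1 (1)
 26  10010110110111111→1 (0)
 27  00101101101111110→0 (0)
 28  01011011011111100→0 (1)
 29  10110110111111001→1 (0)
 30  01101101111110010→0 (0)
 31  11011011111100100→1 (0)
 32  10110111111001000→1 (0)
 33  01101111110010000→0 (0)
 34  11011111100100000→1 (0)
 35  10111111001000000→1 (0)
 36  01111110010000000→0 (1)
 37  11111100100000001→1 (0)
 38  11111001000000010→1 (0)
 39  11110010000000100→1 (0)
 40  11100100000001000→1 (1)
 41  11001000000010001→1 (1)
 42  10010000000100011→1 (0)
 43  00100000001000110→0 (0)
 44  01000000010001100→0 (0)
 45  10000000100011000→1 (1)
 46  00000001000110001→0 (0)
 47  00000010001100010→0 (0)
 48  00000100011000100→0 (0)
 49  00001000110001000→0 (0)
 50  00010001100010000→0 (1)
 51  00100011000100001→0 (0)
 52  01000110001000010→0 (0)
 53  10001100010000100→1 (1)
 54  00011000100001001→0 (1)
 55  00110001000010011→0 (1)
 56  01100010000100111→0 (0)
 57  11000100001001110→1 (1)
 58  10001000010011101→1 (1)
 59  00010000100111011→0 (1)
 60  00100001001110111→0 (0)
 61  01000010011101110→0 (0)
 62  10000100111011100→1 (1)
 63  00001001110111001→0 (0)
 64  00010011101110010→0 (1)
 65  00100111011100101→0 (0)
 66  01001110111001010→0 (0)
 67  10011101110010100→1 (0)
 68  00111011100101000→0 (1)
 69  01110111001010001→0 (1)
 70  11101110010100011→1 (1)
 71  11011100101000111→1 (0)
 72  10111001010001110→1 (0)
 73  01110010100011100→0 (1)
 74  11100101000111001→1 (1)
 75  11001010001110011→1 (1)
 76  10010100011100111→1 (0)
 77  00101000111001110→0 (0)
 78  01010001110011100→0 (1)
 79  10100011100111001→1 (1)
 80  01000111001110011→0 (0)
 81  10001110011100110→1 (1)
 82  00011100111001101→0 (1)
 83  00111001110011011→0 (1)
 84  01110011100110111→0 (1)
 85  11100111001101111→1 (1)

10011001000110100010100011100101101101111110010000000100011000100001001110111001010001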